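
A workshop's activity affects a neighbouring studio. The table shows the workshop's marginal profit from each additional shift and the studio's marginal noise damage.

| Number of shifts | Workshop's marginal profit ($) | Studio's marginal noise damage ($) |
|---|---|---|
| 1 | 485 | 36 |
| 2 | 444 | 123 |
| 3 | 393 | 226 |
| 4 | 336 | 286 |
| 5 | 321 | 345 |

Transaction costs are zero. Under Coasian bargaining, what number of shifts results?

4

Bargaining reaches the level where marginal profit last exceeds marginal noise damage.
That holds through level 4 (336 ≥ 286) but not at 5 (321 < 345).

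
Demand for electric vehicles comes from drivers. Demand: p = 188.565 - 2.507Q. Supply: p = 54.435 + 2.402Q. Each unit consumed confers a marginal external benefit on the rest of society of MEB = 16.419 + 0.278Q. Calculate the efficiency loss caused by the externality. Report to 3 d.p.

Market equilibrium (private): 54.435 + 2.402Q = 188.565 - 2.507Q → Q_m = 27.3233.
Social marginal benefit = demand + MEB = 204.984 - 2.229Q.
Set SMB = MC: 204.984 - 2.229Q = 54.435 + 2.402Q → Q* = 32.5090.
Between Q* and Q_m the wedge SMB − MC runs linearly from 0 to MEB(Q_m), so the loss is a triangle.
DWL = ½ × 5.1857 × 24.0149 = 62.2670.

DWL = 62.267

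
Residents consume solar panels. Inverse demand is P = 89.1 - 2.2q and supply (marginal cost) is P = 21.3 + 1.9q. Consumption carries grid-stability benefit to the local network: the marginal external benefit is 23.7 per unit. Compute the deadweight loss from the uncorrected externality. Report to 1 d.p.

Market equilibrium (private): 21.3 + 1.9q = 89.1 - 2.2q → q_m = 16.5366.
Social marginal benefit = demand + MEB = 112.8 - 2.2q.
Set SMB = MC: 112.8 - 2.2q = 21.3 + 1.9q → q* = 22.3171.
The welfare-loss triangle has base |q_m − q*| and height MEB(q_m) (the vertical gap between SMB and MC is zero at q* and MEB at q_m).
DWL = ½ × 5.7805 × 23.7000 = 68.4989.

DWL = 68.5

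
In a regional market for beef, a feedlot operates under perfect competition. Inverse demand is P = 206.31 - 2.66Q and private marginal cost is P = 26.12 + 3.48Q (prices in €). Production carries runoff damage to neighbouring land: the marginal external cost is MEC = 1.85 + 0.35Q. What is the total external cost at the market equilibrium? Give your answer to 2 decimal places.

€205.01

Market equilibrium (private): 26.12 + 3.48Q = 206.31 - 2.66Q → Q_m = 29.3469.
Total external cost = ∫₀^{Q_m} (1.85 + 0.35Q) dQ = 1.85×29.3469 + ½×0.35×29.3469² = 205.0089.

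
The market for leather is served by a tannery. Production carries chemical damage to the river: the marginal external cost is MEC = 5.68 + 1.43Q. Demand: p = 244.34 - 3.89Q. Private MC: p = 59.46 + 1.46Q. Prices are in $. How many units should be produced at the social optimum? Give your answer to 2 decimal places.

Q* = 26.43

Social marginal cost = private MC + MEC = 65.14 + 2.89Q.
Set SMC = demand: 65.14 + 2.89Q = 244.34 - 3.89Q → Q* = 26.4307.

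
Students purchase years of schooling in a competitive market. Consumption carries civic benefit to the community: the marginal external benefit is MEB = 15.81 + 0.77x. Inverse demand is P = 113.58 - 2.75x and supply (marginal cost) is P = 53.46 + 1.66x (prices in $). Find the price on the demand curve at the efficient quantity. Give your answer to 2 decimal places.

Social marginal benefit = demand + MEB = 129.39 - 1.98x.
Set SMB = MC: 129.39 - 1.98x = 53.46 + 1.66x → x* = 20.8599.
Consumer price on the demand curve at x*: 113.58 − 2.75×20.8599 = 56.2153.

P = $56.22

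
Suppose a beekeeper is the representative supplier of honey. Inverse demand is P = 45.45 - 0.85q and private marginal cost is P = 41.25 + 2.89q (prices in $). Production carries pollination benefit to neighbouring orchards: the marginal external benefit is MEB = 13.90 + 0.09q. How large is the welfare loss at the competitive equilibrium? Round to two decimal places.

DWL = $26.85

Market equilibrium (private): 41.25 + 2.89q = 45.45 - 0.85q → q_m = 1.1230.
Social marginal cost = private MC − MEB = 27.35 + 2.80q.
Set SMC = demand: 27.35 + 2.80q = 45.45 - 0.85q → q* = 4.9589.
Between q* and q_m the wedge demand − SMC runs linearly from 0 to MEB(q_m), so the loss is a triangle.
DWL = ½ × 3.8359 × 14.0011 = 26.8534.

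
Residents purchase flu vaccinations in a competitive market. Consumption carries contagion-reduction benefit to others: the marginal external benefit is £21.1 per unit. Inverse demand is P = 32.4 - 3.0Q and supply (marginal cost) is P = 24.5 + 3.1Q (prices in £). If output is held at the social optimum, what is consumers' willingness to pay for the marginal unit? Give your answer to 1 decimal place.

P = £18.1

Social marginal benefit = demand + MEB = 53.5 - 3.0Q.
Set SMB = MC: 53.5 - 3.0Q = 24.5 + 3.1Q → Q* = 4.7541.
Consumer price on the demand curve at Q*: 32.4 − 3.0×4.7541 = 18.1377.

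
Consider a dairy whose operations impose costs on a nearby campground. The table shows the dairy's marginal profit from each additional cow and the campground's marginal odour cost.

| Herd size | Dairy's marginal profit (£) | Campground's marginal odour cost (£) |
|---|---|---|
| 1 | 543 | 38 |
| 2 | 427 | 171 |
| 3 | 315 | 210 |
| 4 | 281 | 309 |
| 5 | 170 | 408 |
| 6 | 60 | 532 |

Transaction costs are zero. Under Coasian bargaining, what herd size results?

Bargaining reaches the level where marginal profit last exceeds marginal odour cost.
That holds through level 3 (315 ≥ 210) but not at 4 (281 < 309).

3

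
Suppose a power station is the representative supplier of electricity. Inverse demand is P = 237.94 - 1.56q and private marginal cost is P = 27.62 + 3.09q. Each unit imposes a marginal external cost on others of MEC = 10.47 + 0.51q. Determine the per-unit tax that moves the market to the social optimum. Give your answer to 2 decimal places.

Social marginal cost = private MC + MEC = 38.09 + 3.60q.
Set SMC = demand: 38.09 + 3.60q = 237.94 - 1.56q → q* = 38.7306.
The Pigouvian tax equals MEC at q*: 10.47 + 0.51×38.7306 = 30.2226.

tax = 30.22 per unit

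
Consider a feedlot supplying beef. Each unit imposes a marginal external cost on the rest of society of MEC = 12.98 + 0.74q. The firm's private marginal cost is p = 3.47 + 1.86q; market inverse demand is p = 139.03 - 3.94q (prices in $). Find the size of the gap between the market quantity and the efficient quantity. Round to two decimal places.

Market equilibrium (private): 3.47 + 1.86q = 139.03 - 3.94q → q_m = 23.3724.
Social marginal cost = private MC + MEC = 16.45 + 2.60q.
Set SMC = demand: 16.45 + 2.60q = 139.03 - 3.94q → q* = 18.7431.
Gap = |23.3724 − 18.7431| = 4.6293.

4.63 units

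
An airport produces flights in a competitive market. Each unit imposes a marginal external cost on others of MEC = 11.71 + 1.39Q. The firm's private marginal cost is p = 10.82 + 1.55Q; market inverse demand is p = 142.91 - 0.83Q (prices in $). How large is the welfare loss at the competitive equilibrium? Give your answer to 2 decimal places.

DWL = $1047.11

Market equilibrium (private): 10.82 + 1.55Q = 142.91 - 0.83Q → Q_m = 55.5000.
Social marginal cost = private MC + MEC = 22.53 + 2.94Q.
Set SMC = demand: 22.53 + 2.94Q = 142.91 - 0.83Q → Q* = 31.9310.
The loss is the area between SMC and demand from Q* to Q_m; with linear curves that's a triangle of height MEC(Q_m).
DWL = ½ × 23.5690 × 88.8550 = 1047.1117.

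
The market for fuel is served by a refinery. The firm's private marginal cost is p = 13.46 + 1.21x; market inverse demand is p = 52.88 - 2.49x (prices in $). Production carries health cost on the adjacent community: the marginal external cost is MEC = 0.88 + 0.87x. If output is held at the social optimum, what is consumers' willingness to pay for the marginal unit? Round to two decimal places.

Social marginal cost = private MC + MEC = 14.34 + 2.08x.
Set SMC = demand: 14.34 + 2.08x = 52.88 - 2.49x → x* = 8.4333.
Consumer price on the demand curve at x*: 52.88 − 2.49×8.4333 = 31.8811.

P = $31.88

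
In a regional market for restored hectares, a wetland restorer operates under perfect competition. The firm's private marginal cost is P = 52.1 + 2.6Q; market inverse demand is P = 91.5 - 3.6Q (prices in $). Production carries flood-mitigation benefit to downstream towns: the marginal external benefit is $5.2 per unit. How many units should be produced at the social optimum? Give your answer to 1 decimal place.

Q* = 7.2

Social marginal cost = private MC − MEB = 46.9 + 2.6Q.
Set SMC = demand: 46.9 + 2.6Q = 91.5 - 3.6Q → Q* = 7.1935.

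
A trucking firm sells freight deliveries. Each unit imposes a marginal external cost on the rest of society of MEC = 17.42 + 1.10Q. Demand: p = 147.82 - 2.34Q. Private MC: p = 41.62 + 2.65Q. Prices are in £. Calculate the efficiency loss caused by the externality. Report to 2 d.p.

Market equilibrium (private): 41.62 + 2.65Q = 147.82 - 2.34Q → Q_m = 21.2826.
Social marginal cost = private MC + MEC = 59.04 + 3.75Q.
Set SMC = demand: 59.04 + 3.75Q = 147.82 - 2.34Q → Q* = 14.5780.
The loss is the area between SMC and demand from Q* to Q_m; with linear curves that's a triangle of height MEC(Q_m).
DWL = ½ × 6.7046 × 40.8308 = 136.8771.

DWL = £136.88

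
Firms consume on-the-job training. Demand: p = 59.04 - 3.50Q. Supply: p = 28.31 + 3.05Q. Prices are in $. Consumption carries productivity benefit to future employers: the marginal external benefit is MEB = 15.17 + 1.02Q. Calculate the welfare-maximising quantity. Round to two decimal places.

Q* = 8.30

Social marginal benefit = demand + MEB = 74.21 - 2.48Q.
Set SMB = MC: 74.21 - 2.48Q = 28.31 + 3.05Q → Q* = 8.3002.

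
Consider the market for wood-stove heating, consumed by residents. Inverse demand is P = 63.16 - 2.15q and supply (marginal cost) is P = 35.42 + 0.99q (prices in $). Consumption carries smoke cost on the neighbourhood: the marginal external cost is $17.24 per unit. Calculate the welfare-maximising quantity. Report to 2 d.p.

q* = 3.34

Social marginal benefit = demand − MEC = 45.92 - 2.15q.
Set SMB = MC: 45.92 - 2.15q = 35.42 + 0.99q → q* = 3.3439.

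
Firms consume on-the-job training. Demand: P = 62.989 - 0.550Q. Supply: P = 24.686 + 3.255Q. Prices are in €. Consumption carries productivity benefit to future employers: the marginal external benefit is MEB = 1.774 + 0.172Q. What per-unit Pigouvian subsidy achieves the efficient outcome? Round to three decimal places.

Social marginal benefit = demand + MEB = 64.763 - 0.378Q.
Set SMB = MC: 64.763 - 0.378Q = 24.686 + 3.255Q → Q* = 11.0314.
The Pigouvian subsidy equals MEB at Q*: 1.774 + 0.172×11.0314 = 3.6714.

subsidy = €3.671 per unit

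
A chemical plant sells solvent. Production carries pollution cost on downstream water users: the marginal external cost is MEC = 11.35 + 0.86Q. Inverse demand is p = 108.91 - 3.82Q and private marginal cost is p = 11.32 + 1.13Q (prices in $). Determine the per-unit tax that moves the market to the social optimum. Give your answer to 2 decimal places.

Social marginal cost = private MC + MEC = 22.67 + 1.99Q.
Set SMC = demand: 22.67 + 1.99Q = 108.91 - 3.82Q → Q* = 14.8434.
The Pigouvian tax equals MEC at Q*: 11.35 + 0.86×14.8434 = 24.1153.

tax = $24.12 per unit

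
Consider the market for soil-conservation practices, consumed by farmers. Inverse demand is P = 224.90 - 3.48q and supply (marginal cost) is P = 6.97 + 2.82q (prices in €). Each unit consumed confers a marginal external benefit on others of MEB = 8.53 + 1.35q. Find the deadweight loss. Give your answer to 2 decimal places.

DWL = €308.11

Market equilibrium (private): 6.97 + 2.82q = 224.90 - 3.48q → q_m = 34.5921.
Social marginal benefit = demand + MEB = 233.43 - 2.13q.
Set SMB = MC: 233.43 - 2.13q = 6.97 + 2.82q → q* = 45.7495.
The welfare-loss triangle has base |q_m − q*| and height MEB(q_m) (the vertical gap between SMB and MC is zero at q* and MEB at q_m).
DWL = ½ × 11.1574 × 55.2293 = 308.1077.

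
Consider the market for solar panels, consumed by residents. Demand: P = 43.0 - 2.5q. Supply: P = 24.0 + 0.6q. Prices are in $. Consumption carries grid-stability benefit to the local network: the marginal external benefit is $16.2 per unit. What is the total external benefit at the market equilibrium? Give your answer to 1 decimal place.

$99.3

Market equilibrium (private): 24.0 + 0.6q = 43.0 - 2.5q → q_m = 6.1290.
Total external benefit = MEB × q_m = 16.2 × 6.1290 = 99.2898.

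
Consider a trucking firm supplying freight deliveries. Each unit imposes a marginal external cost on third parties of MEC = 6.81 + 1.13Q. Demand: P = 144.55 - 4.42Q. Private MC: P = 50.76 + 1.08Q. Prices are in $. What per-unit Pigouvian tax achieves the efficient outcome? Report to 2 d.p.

tax = $21.63 per unit

Social marginal cost = private MC + MEC = 57.57 + 2.21Q.
Set SMC = demand: 57.57 + 2.21Q = 144.55 - 4.42Q → Q* = 13.1192.
The Pigouvian tax equals MEC at Q*: 6.81 + 1.13×13.1192 = 21.6347.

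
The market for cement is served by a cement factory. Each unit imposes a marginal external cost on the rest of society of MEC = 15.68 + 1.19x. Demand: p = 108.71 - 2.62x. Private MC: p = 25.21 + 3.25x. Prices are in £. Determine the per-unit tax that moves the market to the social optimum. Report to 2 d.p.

tax = £27.11 per unit

Social marginal cost = private MC + MEC = 40.89 + 4.44x.
Set SMC = demand: 40.89 + 4.44x = 108.71 - 2.62x → x* = 9.6062.
The Pigouvian tax equals MEC at x*: 15.68 + 1.19×9.6062 = 27.1114.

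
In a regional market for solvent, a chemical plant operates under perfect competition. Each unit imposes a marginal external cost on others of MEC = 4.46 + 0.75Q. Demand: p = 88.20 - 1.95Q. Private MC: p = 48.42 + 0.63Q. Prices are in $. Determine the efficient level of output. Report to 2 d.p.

Q* = 10.61

Social marginal cost = private MC + MEC = 52.88 + 1.38Q.
Set SMC = demand: 52.88 + 1.38Q = 88.20 - 1.95Q → Q* = 10.6066.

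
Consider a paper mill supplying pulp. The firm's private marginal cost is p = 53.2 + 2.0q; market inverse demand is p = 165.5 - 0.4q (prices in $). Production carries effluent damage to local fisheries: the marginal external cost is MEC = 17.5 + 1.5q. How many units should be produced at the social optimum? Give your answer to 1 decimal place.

Social marginal cost = private MC + MEC = 70.7 + 3.5q.
Set SMC = demand: 70.7 + 3.5q = 165.5 - 0.4q → q* = 24.3077.

q* = 24.3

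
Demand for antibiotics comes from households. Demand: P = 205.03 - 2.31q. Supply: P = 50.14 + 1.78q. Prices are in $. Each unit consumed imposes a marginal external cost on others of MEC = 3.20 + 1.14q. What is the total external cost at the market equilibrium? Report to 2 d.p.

$938.66

Market equilibrium (private): 50.14 + 1.78q = 205.03 - 2.31q → q_m = 37.8704.
Total external cost = ∫₀^{q_m} (3.20 + 1.14q) dq = 3.20×37.8704 + ½×1.14×37.8704² = 938.6606.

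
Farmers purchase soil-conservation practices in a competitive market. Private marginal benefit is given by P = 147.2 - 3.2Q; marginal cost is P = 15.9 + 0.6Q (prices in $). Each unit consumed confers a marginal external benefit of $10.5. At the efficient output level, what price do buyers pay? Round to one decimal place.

Social marginal benefit = demand + MEB = 157.7 - 3.2Q.
Set SMB = MC: 157.7 - 3.2Q = 15.9 + 0.6Q → Q* = 37.3158.
Consumer price on the demand curve at Q*: 147.2 − 3.2×37.3158 = 27.7894.

P = $27.8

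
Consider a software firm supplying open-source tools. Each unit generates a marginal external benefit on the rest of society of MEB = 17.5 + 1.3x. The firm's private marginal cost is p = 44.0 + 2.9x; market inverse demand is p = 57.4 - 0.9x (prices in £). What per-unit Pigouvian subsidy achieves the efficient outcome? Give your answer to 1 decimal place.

subsidy = £33.6 per unit

Social marginal cost = private MC − MEB = 26.5 + 1.6x.
Set SMC = demand: 26.5 + 1.6x = 57.4 - 0.9x → x* = 12.3600.
The Pigouvian subsidy equals MEB at x*: 17.5 + 1.3×12.3600 = 33.5680.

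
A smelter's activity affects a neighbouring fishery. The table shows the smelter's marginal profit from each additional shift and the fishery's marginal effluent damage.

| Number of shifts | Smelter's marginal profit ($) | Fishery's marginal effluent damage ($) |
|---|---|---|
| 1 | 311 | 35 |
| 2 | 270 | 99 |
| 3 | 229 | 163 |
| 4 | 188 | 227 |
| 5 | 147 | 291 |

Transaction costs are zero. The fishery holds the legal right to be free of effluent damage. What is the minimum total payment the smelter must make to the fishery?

Efficient level: marginal profit ≥ marginal effluent damage through level 3, so k* = 3.
With the fishery holding the right, the smelter must at least compensate total damage at k*: 35 + 99 + 163 = 297.

$297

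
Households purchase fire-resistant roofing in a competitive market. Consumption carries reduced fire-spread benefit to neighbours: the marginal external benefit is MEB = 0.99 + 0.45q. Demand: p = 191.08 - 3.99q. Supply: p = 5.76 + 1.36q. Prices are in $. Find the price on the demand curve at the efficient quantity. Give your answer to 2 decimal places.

P = $39.37

Social marginal benefit = demand + MEB = 192.07 - 3.54q.
Set SMB = MC: 192.07 - 3.54q = 5.76 + 1.36q → q* = 38.0224.
Consumer price on the demand curve at q*: 191.08 − 3.99×38.0224 = 39.3706.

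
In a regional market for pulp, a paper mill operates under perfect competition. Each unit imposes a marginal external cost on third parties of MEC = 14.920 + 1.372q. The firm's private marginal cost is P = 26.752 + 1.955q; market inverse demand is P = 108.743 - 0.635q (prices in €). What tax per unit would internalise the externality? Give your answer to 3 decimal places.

Social marginal cost = private MC + MEC = 41.672 + 3.327q.
Set SMC = demand: 41.672 + 3.327q = 108.743 - 0.635q → q* = 16.9286.
The Pigouvian tax equals MEC at q*: 14.920 + 1.372×16.9286 = 38.1460.

tax = €38.146 per unit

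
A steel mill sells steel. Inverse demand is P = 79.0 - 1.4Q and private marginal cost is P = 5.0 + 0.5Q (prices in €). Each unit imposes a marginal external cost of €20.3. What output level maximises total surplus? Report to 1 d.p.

Social marginal cost = private MC + MEC = 25.3 + 0.5Q.
Set SMC = demand: 25.3 + 0.5Q = 79.0 - 1.4Q → Q* = 28.2632.

Q* = 28.3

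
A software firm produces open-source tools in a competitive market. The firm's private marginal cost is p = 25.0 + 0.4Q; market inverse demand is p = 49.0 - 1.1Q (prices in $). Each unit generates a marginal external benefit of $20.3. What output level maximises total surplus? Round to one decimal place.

Social marginal cost = private MC − MEB = 4.7 + 0.4Q.
Set SMC = demand: 4.7 + 0.4Q = 49.0 - 1.1Q → Q* = 29.5333.

Q* = 29.5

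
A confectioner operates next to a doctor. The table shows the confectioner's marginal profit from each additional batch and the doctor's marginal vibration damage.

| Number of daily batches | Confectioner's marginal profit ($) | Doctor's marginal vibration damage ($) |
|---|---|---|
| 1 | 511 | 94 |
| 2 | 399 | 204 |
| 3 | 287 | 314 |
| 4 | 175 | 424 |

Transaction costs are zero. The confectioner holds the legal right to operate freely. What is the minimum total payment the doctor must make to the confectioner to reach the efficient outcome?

$462

Left alone the confectioner would choose level 4 (marginal profit stays positive).
Efficient level: k* = 2 (marginal profit ≥ marginal vibration damage through 2).
The doctor must at least cover the confectioner's forgone profit from cutting 4→2: 287 + 175 = 462.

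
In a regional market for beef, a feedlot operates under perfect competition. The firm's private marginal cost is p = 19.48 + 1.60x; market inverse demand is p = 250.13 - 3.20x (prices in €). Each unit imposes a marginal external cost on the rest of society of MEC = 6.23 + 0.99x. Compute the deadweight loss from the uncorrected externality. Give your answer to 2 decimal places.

Market equilibrium (private): 19.48 + 1.60x = 250.13 - 3.20x → x_m = 48.0521.
Social marginal cost = private MC + MEC = 25.71 + 2.59x.
Set SMC = demand: 25.71 + 2.59x = 250.13 - 3.20x → x* = 38.7599.
Between x* and x_m the wedge SMC − demand runs linearly from 0 to MEC(x_m), so the loss is a triangle.
DWL = ½ × 9.2922 × 53.8016 = 249.9676.

DWL = €249.97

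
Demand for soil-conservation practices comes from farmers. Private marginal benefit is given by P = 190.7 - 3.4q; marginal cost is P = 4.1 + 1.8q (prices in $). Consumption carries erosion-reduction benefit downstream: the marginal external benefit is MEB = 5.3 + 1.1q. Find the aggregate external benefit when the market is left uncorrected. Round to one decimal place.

$898.4

Market equilibrium (private): 4.1 + 1.8q = 190.7 - 3.4q → q_m = 35.8846.
Total external benefit = ∫₀^{q_m} (5.3 + 1.1q) dq = 5.3×35.8846 + ½×1.1×35.8846² = 898.4259.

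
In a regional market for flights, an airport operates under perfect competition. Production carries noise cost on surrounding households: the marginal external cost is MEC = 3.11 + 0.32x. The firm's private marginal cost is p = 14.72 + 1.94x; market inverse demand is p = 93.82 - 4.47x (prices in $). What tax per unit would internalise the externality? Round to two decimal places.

tax = $6.72 per unit

Social marginal cost = private MC + MEC = 17.83 + 2.26x.
Set SMC = demand: 17.83 + 2.26x = 93.82 - 4.47x → x* = 11.2912.
The Pigouvian tax equals MEC at x*: 3.11 + 0.32×11.2912 = 6.7232.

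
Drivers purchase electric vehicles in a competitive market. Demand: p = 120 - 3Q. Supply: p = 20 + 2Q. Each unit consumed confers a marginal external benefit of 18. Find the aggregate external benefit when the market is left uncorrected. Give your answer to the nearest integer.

360

Market equilibrium (private): 20 + 2Q = 120 - 3Q → Q_m = 20.0000.
Total external benefit = MEB × Q_m = 18 × 20.0000 = 360.0000.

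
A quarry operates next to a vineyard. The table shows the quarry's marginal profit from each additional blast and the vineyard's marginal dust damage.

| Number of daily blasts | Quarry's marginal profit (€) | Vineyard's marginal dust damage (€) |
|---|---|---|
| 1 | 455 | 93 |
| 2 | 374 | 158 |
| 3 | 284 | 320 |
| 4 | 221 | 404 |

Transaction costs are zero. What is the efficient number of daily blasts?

2

Bargaining reaches the level where marginal profit last exceeds marginal dust damage.
That holds through level 2 (374 ≥ 158) but not at 3 (284 < 320).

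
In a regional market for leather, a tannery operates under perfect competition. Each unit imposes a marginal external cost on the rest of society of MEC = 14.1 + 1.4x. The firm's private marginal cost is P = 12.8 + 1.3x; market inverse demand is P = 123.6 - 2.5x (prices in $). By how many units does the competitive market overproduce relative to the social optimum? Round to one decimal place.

Market equilibrium (private): 12.8 + 1.3x = 123.6 - 2.5x → x_m = 29.1579.
Social marginal cost = private MC + MEC = 26.9 + 2.7x.
Set SMC = demand: 26.9 + 2.7x = 123.6 - 2.5x → x* = 18.5962.
Gap = |29.1579 − 18.5962| = 10.5617.

10.6 units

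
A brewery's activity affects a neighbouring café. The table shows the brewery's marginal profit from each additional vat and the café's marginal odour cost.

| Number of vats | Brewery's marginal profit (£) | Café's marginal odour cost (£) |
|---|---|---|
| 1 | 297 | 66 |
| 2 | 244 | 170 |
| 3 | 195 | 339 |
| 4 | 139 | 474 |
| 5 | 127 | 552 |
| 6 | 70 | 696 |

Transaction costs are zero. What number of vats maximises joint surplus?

2

Bargaining reaches the level where marginal profit last exceeds marginal odour cost.
That holds through level 2 (244 ≥ 170) but not at 3 (195 < 339).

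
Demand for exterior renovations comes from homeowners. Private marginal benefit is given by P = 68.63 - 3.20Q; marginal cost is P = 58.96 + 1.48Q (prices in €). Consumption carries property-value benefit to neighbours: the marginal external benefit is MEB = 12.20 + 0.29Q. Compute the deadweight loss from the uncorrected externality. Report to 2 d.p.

Market equilibrium (private): 58.96 + 1.48Q = 68.63 - 3.20Q → Q_m = 2.0662.
Social marginal benefit = demand + MEB = 80.83 - 2.91Q.
Set SMB = MC: 80.83 - 2.91Q = 58.96 + 1.48Q → Q* = 4.9818.
The welfare-loss triangle has base |Q_m − Q*| and height MEB(Q_m) (the vertical gap between SMB and MC is zero at Q* and MEB at Q_m).
DWL = ½ × 2.9156 × 12.7992 = 18.6587.

DWL = €18.66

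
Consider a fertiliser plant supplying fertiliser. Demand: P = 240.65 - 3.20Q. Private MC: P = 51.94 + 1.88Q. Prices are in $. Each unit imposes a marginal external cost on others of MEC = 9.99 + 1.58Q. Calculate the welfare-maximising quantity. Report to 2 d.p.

Social marginal cost = private MC + MEC = 61.93 + 3.46Q.
Set SMC = demand: 61.93 + 3.46Q = 240.65 - 3.20Q → Q* = 26.8348.

Q* = 26.83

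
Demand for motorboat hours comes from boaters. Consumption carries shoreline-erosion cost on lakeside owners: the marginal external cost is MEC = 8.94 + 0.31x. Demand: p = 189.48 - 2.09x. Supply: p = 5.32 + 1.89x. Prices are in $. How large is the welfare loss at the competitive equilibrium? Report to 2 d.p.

Market equilibrium (private): 5.32 + 1.89x = 189.48 - 2.09x → x_m = 46.2714.
Social marginal benefit = demand − MEC = 180.54 - 2.40x.
Set SMB = MC: 180.54 - 2.40x = 5.32 + 1.89x → x* = 40.8438.
Height of the DWL triangle at x_m is MC(x_m) − SMB(x_m) = MEC(x_m) = 23.2841.
DWL = ½ × 5.4276 × 23.2841 = 63.1884.

DWL = $63.19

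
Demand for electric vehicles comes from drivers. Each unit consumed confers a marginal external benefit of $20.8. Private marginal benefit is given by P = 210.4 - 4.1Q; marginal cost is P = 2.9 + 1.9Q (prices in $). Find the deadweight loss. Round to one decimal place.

Market equilibrium (private): 2.9 + 1.9Q = 210.4 - 4.1Q → Q_m = 34.5833.
Social marginal benefit = demand + MEB = 231.2 - 4.1Q.
Set SMB = MC: 231.2 - 4.1Q = 2.9 + 1.9Q → Q* = 38.0500.
The loss is the area between SMB and MC from Q* to Q_m; with linear curves that's a triangle of height MEB(Q_m).
DWL = ½ × 3.4667 × 20.8000 = 36.0537.

DWL = $36.1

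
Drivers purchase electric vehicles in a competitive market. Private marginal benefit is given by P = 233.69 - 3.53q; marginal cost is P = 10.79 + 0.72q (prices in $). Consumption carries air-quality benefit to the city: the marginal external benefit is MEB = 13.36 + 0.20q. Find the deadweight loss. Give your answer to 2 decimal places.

Market equilibrium (private): 10.79 + 0.72q = 233.69 - 3.53q → q_m = 52.4471.
Social marginal benefit = demand + MEB = 247.05 - 3.33q.
Set SMB = MC: 247.05 - 3.33q = 10.79 + 0.72q → q* = 58.3358.
Height of the DWL triangle at q_m is SMB(q_m) − MC(q_m) = MEB(q_m) = 23.8494.
DWL = ½ × 5.8887 × 23.8494 = 70.2210.

DWL = $70.22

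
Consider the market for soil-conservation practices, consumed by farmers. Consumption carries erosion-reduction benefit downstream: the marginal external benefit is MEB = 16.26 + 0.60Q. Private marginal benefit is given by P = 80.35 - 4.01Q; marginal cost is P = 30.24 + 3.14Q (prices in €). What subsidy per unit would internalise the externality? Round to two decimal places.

Social marginal benefit = demand + MEB = 96.61 - 3.41Q.
Set SMB = MC: 96.61 - 3.41Q = 30.24 + 3.14Q → Q* = 10.1328.
The Pigouvian subsidy equals MEB at Q*: 16.26 + 0.60×10.1328 = 22.3397.

subsidy = €22.34 per unit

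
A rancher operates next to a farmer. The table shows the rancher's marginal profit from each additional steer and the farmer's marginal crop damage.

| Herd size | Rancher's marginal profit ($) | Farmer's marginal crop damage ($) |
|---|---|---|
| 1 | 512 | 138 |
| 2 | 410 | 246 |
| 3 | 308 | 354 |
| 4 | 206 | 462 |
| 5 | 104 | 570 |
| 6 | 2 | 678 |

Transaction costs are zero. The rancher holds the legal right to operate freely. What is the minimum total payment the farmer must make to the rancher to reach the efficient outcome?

Left alone the rancher would choose level 6 (marginal profit stays positive).
Efficient level: k* = 2 (marginal profit ≥ marginal crop damage through 2).
The farmer must at least cover the rancher's forgone profit from cutting 6→2: 308 + 206 + 104 + 2 = 620.

$620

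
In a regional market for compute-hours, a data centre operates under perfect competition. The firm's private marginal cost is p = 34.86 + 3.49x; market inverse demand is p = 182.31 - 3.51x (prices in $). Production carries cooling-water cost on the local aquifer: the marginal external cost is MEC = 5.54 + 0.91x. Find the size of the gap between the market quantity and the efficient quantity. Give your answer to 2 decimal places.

3.12 units

Market equilibrium (private): 34.86 + 3.49x = 182.31 - 3.51x → x_m = 21.0643.
Social marginal cost = private MC + MEC = 40.40 + 4.40x.
Set SMC = demand: 40.40 + 4.40x = 182.31 - 3.51x → x* = 17.9406.
Gap = |21.0643 − 17.9406| = 3.1237.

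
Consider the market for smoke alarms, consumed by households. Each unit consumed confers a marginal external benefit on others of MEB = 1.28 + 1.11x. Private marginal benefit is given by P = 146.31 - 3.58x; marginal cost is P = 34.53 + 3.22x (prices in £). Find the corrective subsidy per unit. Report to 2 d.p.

subsidy = £23.34 per unit

Social marginal benefit = demand + MEB = 147.59 - 2.47x.
Set SMB = MC: 147.59 - 2.47x = 34.53 + 3.22x → x* = 19.8699.
The Pigouvian subsidy equals MEB at x*: 1.28 + 1.11×19.8699 = 23.3356.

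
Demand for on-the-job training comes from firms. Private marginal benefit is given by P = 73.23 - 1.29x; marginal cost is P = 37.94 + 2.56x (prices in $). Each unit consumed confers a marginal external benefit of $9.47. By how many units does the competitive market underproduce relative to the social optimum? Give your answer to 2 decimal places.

2.46 units

Market equilibrium (private): 37.94 + 2.56x = 73.23 - 1.29x → x_m = 9.1662.
Social marginal benefit = demand + MEB = 82.70 - 1.29x.
Set SMB = MC: 82.70 - 1.29x = 37.94 + 2.56x → x* = 11.6260.
Gap = |9.1662 − 11.6260| = 2.4598.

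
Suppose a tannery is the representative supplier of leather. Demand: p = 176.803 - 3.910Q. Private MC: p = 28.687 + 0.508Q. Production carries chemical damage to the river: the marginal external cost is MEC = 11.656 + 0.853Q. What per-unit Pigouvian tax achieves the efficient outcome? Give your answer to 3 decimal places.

Social marginal cost = private MC + MEC = 40.343 + 1.361Q.
Set SMC = demand: 40.343 + 1.361Q = 176.803 - 3.910Q → Q* = 25.8888.
The Pigouvian tax equals MEC at Q*: 11.656 + 0.853×25.8888 = 33.7391.

tax = 33.739 per unit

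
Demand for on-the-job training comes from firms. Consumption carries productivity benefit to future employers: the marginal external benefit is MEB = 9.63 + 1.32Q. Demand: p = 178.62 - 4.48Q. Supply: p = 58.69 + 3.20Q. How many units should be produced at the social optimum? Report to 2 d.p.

Q* = 20.37

Social marginal benefit = demand + MEB = 188.25 - 3.16Q.
Set SMB = MC: 188.25 - 3.16Q = 58.69 + 3.20Q → Q* = 20.3711.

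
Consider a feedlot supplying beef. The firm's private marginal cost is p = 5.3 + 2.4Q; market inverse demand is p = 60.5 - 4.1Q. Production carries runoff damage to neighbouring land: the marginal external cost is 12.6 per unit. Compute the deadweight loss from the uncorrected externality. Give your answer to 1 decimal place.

Market equilibrium (private): 5.3 + 2.4Q = 60.5 - 4.1Q → Q_m = 8.4923.
Social marginal cost = private MC + MEC = 17.9 + 2.4Q.
Set SMC = demand: 17.9 + 2.4Q = 60.5 - 4.1Q → Q* = 6.5538.
Between Q* and Q_m the wedge SMC − demand runs linearly from 0 to MEC(Q_m), so the loss is a triangle.
DWL = ½ × 1.9385 × 12.6000 = 12.2126.

DWL = 12.2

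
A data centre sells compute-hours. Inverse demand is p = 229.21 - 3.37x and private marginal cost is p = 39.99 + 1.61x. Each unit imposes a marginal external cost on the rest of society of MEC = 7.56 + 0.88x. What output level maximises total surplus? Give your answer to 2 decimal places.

Social marginal cost = private MC + MEC = 47.55 + 2.49x.
Set SMC = demand: 47.55 + 2.49x = 229.21 - 3.37x → x* = 31.0000.

x* = 31.00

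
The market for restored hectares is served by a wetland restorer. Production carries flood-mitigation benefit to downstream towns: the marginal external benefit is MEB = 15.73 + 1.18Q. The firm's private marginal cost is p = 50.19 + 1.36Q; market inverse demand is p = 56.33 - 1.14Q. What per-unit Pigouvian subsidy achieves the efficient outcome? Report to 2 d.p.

subsidy = 35.28 per unit

Social marginal cost = private MC − MEB = 34.46 + 0.18Q.
Set SMC = demand: 34.46 + 0.18Q = 56.33 - 1.14Q → Q* = 16.5682.
The Pigouvian subsidy equals MEB at Q*: 15.73 + 1.18×16.5682 = 35.2805.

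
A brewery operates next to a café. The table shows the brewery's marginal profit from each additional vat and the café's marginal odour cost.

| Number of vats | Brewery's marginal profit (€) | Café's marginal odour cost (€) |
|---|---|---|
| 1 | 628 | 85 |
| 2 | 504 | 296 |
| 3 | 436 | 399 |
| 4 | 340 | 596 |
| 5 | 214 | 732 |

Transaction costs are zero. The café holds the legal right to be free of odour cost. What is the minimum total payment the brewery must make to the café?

Efficient level: marginal profit ≥ marginal odour cost through level 3, so k* = 3.
With the café holding the right, the brewery must at least compensate total damage at k*: 85 + 296 + 399 = 780.

€780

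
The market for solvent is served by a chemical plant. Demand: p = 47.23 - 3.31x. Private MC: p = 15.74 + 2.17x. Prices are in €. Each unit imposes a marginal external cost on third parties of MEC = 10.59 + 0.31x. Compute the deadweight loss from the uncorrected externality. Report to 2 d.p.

DWL = €13.22

Market equilibrium (private): 15.74 + 2.17x = 47.23 - 3.31x → x_m = 5.7464.
Social marginal cost = private MC + MEC = 26.33 + 2.48x.
Set SMC = demand: 26.33 + 2.48x = 47.23 - 3.31x → x* = 3.6097.
The loss is the area between SMC and demand from x* to x_m; with linear curves that's a triangle of height MEC(x_m).
DWL = ½ × 2.1367 × 12.3714 = 13.2170.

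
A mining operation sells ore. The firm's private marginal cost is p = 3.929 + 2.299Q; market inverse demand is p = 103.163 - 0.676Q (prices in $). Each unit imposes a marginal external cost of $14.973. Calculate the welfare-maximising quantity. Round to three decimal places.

Q* = 28.323

Social marginal cost = private MC + MEC = 18.902 + 2.299Q.
Set SMC = demand: 18.902 + 2.299Q = 103.163 - 0.676Q → Q* = 28.3230.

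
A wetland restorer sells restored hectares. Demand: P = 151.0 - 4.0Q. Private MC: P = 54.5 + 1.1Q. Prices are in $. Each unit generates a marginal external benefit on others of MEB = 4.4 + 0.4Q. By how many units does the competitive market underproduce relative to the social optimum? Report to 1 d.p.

Market equilibrium (private): 54.5 + 1.1Q = 151.0 - 4.0Q → Q_m = 18.9216.
Social marginal cost = private MC − MEB = 50.1 + 0.7Q.
Set SMC = demand: 50.1 + 0.7Q = 151.0 - 4.0Q → Q* = 21.4681.
Gap = |18.9216 − 21.4681| = 2.5465.

2.5 units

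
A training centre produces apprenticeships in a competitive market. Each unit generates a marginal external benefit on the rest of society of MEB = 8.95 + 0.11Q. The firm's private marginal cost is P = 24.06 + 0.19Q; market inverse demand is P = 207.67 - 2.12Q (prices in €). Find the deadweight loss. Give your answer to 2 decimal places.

Market equilibrium (private): 24.06 + 0.19Q = 207.67 - 2.12Q → Q_m = 79.4848.
Social marginal cost = private MC − MEB = 15.11 + 0.08Q.
Set SMC = demand: 15.11 + 0.08Q = 207.67 - 2.12Q → Q* = 87.5273.
Between Q* and Q_m the wedge demand − SMC runs linearly from 0 to MEB(Q_m), so the loss is a triangle.
DWL = ½ × 8.0425 × 17.6933 = 71.1492.

DWL = €71.15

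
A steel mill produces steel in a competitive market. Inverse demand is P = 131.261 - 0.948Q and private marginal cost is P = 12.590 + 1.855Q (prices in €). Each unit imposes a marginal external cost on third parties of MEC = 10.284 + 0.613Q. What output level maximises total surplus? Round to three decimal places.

Social marginal cost = private MC + MEC = 22.874 + 2.468Q.
Set SMC = demand: 22.874 + 2.468Q = 131.261 - 0.948Q → Q* = 31.7292.

Q* = 31.729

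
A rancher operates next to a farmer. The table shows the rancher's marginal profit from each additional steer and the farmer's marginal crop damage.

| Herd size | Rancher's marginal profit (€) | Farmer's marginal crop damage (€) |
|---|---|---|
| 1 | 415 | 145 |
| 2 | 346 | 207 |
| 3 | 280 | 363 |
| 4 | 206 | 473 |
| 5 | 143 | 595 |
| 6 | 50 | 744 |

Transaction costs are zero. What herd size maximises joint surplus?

Bargaining reaches the level where marginal profit last exceeds marginal crop damage.
That holds through level 2 (346 ≥ 207) but not at 3 (280 < 363).

2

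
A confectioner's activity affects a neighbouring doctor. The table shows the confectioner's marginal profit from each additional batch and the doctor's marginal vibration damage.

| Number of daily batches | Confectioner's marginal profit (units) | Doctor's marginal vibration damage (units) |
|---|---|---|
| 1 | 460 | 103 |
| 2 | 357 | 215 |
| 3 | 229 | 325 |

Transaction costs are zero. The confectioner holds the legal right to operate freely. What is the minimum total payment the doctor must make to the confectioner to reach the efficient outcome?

229

Left alone the confectioner would choose level 3 (marginal profit stays positive).
Efficient level: k* = 2 (marginal profit ≥ marginal vibration damage through 2).
The doctor must at least cover the confectioner's forgone profit from cutting 3→2: 229 = 229.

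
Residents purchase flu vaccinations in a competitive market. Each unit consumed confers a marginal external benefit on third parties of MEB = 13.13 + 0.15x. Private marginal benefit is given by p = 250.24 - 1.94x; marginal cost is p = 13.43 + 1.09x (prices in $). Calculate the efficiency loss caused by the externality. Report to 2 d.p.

DWL = $107.24

Market equilibrium (private): 13.43 + 1.09x = 250.24 - 1.94x → x_m = 78.1551.
Social marginal benefit = demand + MEB = 263.37 - 1.79x.
Set SMB = MC: 263.37 - 1.79x = 13.43 + 1.09x → x* = 86.7847.
Between x* and x_m the wedge SMB − MC runs linearly from 0 to MEB(x_m), so the loss is a triangle.
DWL = ½ × 8.6296 × 24.8533 = 107.2370.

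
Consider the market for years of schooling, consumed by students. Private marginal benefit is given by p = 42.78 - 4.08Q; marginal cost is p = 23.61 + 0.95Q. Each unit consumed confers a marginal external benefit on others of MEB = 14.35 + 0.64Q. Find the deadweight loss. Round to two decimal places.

DWL = 32.10

Market equilibrium (private): 23.61 + 0.95Q = 42.78 - 4.08Q → Q_m = 3.8111.
Social marginal benefit = demand + MEB = 57.13 - 3.44Q.
Set SMB = MC: 57.13 - 3.44Q = 23.61 + 0.95Q → Q* = 7.6355.
The welfare-loss triangle has base |Q_m − Q*| and height MEB(Q_m) (the vertical gap between SMB and MC is zero at Q* and MEB at Q_m).
DWL = ½ × 3.8244 × 16.7891 = 32.1041.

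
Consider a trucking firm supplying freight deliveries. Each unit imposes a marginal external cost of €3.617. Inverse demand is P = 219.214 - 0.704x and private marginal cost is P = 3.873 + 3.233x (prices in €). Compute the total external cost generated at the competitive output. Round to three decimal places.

€197.838

Market equilibrium (private): 3.873 + 3.233x = 219.214 - 0.704x → x_m = 54.6967.
Total external cost = MEC × x_m = 3.617 × 54.6967 = 197.8380.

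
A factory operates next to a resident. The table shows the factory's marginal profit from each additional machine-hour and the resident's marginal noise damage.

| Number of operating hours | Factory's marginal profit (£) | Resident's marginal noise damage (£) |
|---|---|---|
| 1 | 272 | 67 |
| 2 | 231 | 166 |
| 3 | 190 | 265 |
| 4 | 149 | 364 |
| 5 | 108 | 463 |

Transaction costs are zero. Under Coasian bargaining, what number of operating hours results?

2

Bargaining reaches the level where marginal profit last exceeds marginal noise damage.
That holds through level 2 (231 ≥ 166) but not at 3 (190 < 265).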